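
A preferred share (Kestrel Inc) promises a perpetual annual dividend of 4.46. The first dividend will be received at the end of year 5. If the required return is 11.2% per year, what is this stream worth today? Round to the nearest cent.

26.04

Value at end of year 4: C / r = 4.46 / 0.112 = 39.8214
Discount to today: PV = 39.8214 / (1 + 0.112)^4 = 39.8214 / 1.529041 = 26.04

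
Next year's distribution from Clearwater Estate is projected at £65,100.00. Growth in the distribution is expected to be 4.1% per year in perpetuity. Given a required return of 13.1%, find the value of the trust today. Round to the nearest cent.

£723333.33

Growing perpetuity: P = D₁ / (r − g) = £65,100.0000 / (0.131 − 0.041) = £723,333.33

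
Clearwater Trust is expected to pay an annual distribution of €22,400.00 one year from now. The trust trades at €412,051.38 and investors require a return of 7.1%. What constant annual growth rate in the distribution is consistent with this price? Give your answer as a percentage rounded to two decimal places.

1.66%

P = D₁/(r−g) ⇒ g = r − D₁/P = 0.071 − €22,400.00/€412,051.38 = 0.016638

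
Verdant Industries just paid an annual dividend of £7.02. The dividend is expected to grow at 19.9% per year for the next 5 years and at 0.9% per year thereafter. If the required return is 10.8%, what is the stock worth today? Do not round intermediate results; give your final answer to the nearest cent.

D_1 = 8.41698
D_2 = 10.09196
D_3 = 12.10026
D_4 = 14.50821
D_5 = 17.39534
Terminal value at year 5: TV = D_5×(1+g_2)/(r−g_2) = 17.55190/0.099 = 177.29194
P_0 = D_1/(1+r)^1 + D_2/(1+r)^2 + D_3/(1+r)^3 + D_4/(1+r)^4 + D_5/(1+r)^5 + TV/(1+r)^5
    = 7.59655 + 8.22046 + 8.89560 + 9.62620 + 10.41680 + 106.16716 = 150.92277

£150.92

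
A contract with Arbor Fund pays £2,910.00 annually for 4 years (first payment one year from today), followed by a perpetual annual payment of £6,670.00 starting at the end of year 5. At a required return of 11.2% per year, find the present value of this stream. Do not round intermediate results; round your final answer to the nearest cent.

£47938.01

PV of 4-year annuity: £2,910.00 × [1 − (1+0.112)^−4] / 0.112 = 8989.70003
Perpetuity value at year 4: £6,670.00 / 0.112 = 59553.57143
PV of perpetuity: 59553.57143 / (1+0.112)^4 = 38948.31397
Total PV = 8989.70003 + 38948.31397 = 47938.01400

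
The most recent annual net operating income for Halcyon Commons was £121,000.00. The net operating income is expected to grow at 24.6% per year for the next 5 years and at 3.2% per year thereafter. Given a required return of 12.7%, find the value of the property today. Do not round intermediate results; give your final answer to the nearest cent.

£2997117.03

D_1 = 150766.00000
D_2 = 187854.43600
D_3 = 234066.62726
D_4 = 291647.01756
D_5 = 363392.18388
Terminal value at year 5: TV = D_5×(1+g_2)/(r−g_2) = 375020.73377/0.095 = 3947586.67121
P_0 = D_1/(1+r)^1 + D_2/(1+r)^2 + D_3/(1+r)^3 + D_4/(1+r)^4 + D_5/(1+r)^5 + TV/(1+r)^5
    = 133776.39752 + 147901.85564 + 163518.82176 + 180784.78431 + 199873.86091 + 2171261.31012 = 2997117.03025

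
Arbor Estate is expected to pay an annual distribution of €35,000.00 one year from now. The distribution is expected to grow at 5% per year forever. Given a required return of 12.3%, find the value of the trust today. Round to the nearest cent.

Growing perpetuity: P = D₁ / (r − g) = €35,000.0000 / (0.123 − 0.05) = €479,452.05

€479452.05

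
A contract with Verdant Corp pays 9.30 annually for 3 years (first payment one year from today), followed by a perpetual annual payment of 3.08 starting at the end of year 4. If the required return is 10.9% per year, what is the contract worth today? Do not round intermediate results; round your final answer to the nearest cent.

PV of 3-year annuity: 9.30 × [1 − (1+0.109)^−3] / 0.109 = 22.76613
Perpetuity value at year 3: 3.08 / 0.109 = 28.25688
PV of perpetuity: 28.25688 / (1+0.109)^3 = 20.71713
Total PV = 22.76613 + 20.71713 = 43.48326

43.48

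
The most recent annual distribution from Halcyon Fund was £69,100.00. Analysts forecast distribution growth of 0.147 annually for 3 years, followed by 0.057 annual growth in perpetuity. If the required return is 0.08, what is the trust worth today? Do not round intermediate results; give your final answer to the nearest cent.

£4038133.02

D_1 = 79257.70000
D_2 = 90908.58190
D_3 = 104272.14344
Terminal value at year 3: TV = D_3×(1+g_2)/(r−g_2) = 110215.65562/0.023 = 4791985.02675
P_0 = D_1/(1+r)^1 + D_2/(1+r)^2 + D_3/(1+r)^3 + TV/(1+r)^3
    = 73386.75926 + 77939.45636 + 82774.58930 + 3804032.21272 = 4038133.01765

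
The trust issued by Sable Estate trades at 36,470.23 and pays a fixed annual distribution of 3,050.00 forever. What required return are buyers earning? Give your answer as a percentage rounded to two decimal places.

8.36%

P = C/r ⇒ r = C/P = 3,050.00/36,470.23 = 0.083630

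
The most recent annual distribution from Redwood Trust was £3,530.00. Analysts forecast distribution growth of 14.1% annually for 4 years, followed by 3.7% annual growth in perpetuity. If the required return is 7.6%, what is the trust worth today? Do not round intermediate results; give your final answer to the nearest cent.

£135066.51

D_1 = 4027.73000
D_2 = 4595.63993
D_3 = 5243.62516
D_4 = 5982.97631
Terminal value at year 4: TV = D_4×(1+g_2)/(r−g_2) = 6204.34643/0.039 = 159085.80593
P_0 = D_1/(1+r)^1 + D_2/(1+r)^2 + D_3/(1+r)^3 + D_4/(1+r)^4 + TV/(1+r)^4
    = 3743.24349 + 3969.36880 + 4209.15409 + 4463.42455 + 118681.31429 = 135066.50522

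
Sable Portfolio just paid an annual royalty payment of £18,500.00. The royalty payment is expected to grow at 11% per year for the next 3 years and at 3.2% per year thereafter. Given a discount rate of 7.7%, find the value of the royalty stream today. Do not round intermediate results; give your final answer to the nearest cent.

D_1 = 20535.00000
D_2 = 22793.85000
D_3 = 25301.17350
Terminal value at year 3: TV = D_3×(1+g_2)/(r−g_2) = 26110.81105/0.045 = 580240.24560
P_0 = D_1/(1+r)^1 + D_2/(1+r)^2 + D_3/(1+r)^3 + TV/(1+r)^3
    = 19066.85237 + 19651.07347 + 20253.19550 + 464473.28345 = 523444.40479

£523444.40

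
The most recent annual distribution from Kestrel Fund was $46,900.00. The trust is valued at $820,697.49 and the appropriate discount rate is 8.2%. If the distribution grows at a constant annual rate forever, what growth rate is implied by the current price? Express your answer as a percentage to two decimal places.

P = D₀(1+g)/(r−g) ⇒ P(r−g) = D₀(1+g) ⇒ g(P+D₀) = P·r − D₀
g = (P·r − D₀)/(P + D₀) = ($820,697.49×0.082 − $46,900.00) / ($820,697.49 + $46,900.00) = 0.023510

2.35%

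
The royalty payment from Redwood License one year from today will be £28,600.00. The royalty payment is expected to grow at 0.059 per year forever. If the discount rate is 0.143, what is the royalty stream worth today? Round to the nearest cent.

Growing perpetuity: P = D₁ / (r − g) = £28,600.0000 / (0.143 − 0.059) = £340,476.19

£340476.19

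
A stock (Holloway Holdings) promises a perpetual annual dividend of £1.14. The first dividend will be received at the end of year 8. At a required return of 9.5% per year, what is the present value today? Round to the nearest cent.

£6.36

Value at end of year 7: C / r = £1.14 / 0.095 = £12.0000
Discount to today: PV = £12.0000 / (1 + 0.095)^7 = £12.0000 / 1.887552 = £6.36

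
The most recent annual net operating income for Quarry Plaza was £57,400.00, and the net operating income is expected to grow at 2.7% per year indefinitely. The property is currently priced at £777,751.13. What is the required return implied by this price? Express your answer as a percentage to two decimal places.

D₁ = £57,400.00 × 1.027 = £58,949.8000
P = D₁/(r − g) ⇒ r = D₁/P + g = £58,949.8000/£777,751.13 + 0.027 = 0.075795 + 0.027 = 0.102795

10.28%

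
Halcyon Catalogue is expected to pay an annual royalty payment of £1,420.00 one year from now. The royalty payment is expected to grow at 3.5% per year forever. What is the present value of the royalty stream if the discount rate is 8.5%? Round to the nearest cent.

£28400.00

Growing perpetuity: P = D₁ / (r − g) = £1,420.0000 / (0.085 − 0.035) = £28,400.00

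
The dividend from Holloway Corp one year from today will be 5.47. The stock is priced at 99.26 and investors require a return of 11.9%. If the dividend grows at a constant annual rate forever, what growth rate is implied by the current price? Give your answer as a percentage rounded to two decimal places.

P = D₁/(r−g) ⇒ g = r − D₁/P = 0.119 − 5.47/99.26 = 0.063892

6.39%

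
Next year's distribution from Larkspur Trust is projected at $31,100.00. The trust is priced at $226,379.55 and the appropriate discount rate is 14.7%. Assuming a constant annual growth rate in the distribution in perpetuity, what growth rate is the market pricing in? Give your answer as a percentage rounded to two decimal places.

0.96%

P = D₁/(r−g) ⇒ g = r − D₁/P = 0.147 − $31,100.00/$226,379.55 = 0.009620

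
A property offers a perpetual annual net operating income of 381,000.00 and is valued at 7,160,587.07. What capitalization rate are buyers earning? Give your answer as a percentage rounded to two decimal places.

P = C/r ⇒ r = C/P = 381,000.00/7,160,587.07 = 0.053208

5.32%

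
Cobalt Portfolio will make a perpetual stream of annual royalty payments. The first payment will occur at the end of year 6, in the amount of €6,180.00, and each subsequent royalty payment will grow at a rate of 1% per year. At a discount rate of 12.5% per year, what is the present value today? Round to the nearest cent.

Value at end of year 5: C₁ / (r − g) = €6,180.00 / (0.125 − 0.01) = €53,739.1304
Discount to today: PV = €53,739.1304 / (1 + 0.125)^5 = €53,739.1304 / 1.802032 = €29,821.40

€29821.40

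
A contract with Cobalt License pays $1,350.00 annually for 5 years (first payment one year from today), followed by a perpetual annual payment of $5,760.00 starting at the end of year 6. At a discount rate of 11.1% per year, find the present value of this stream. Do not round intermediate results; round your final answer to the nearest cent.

$35633.90

PV of 5-year annuity: $1,350.00 × [1 − (1+0.111)^−5] / 0.111 = 4976.93513
Perpetuity value at year 5: $5,760.00 / 0.111 = 51891.89189
PV of perpetuity: 51891.89189 / (1+0.111)^5 = 30656.96866
Total PV = 4976.93513 + 30656.96866 = 35633.90379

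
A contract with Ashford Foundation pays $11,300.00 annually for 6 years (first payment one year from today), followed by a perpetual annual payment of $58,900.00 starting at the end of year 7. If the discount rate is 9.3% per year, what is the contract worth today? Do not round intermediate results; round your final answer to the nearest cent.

$421700.08

PV of 6-year annuity: $11,300.00 × [1 − (1+0.093)^−6] / 0.093 = 50240.66617
Perpetuity value at year 6: $58,900.00 / 0.093 = 633333.33333
PV of perpetuity: 633333.33333 / (1+0.093)^6 = 371459.41850
Total PV = 50240.66617 + 371459.41850 = 421700.08468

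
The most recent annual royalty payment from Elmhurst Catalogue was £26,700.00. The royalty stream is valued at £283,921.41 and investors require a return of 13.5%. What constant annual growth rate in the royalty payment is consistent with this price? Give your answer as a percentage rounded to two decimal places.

3.74%

P = D₀(1+g)/(r−g) ⇒ P(r−g) = D₀(1+g) ⇒ g(P+D₀) = P·r − D₀
g = (P·r − D₀)/(P + D₀) = (£283,921.41×0.135 − £26,700.00) / (£283,921.41 + £26,700.00) = 0.037439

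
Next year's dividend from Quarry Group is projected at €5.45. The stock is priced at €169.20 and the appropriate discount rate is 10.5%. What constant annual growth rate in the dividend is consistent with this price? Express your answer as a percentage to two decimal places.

P = D₁/(r−g) ⇒ g = r − D₁/P = 0.105 − €5.45/€169.20 = 0.072790

7.28%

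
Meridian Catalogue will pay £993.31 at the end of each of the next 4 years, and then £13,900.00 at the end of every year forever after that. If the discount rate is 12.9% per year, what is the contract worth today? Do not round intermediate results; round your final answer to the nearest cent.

PV of 4-year annuity: £993.31 × [1 − (1+0.129)^−4] / 0.129 = 2960.72155
Perpetuity value at year 4: £13,900.00 / 0.129 = 107751.93798
PV of perpetuity: 107751.93798 / (1+0.129)^4 = 66320.73372
Total PV = 2960.72155 + 66320.73372 = 69281.45527

£69281.46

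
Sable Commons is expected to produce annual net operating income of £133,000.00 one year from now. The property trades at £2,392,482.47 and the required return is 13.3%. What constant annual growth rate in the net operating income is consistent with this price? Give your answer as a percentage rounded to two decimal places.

7.74%

P = D₁/(r−g) ⇒ g = r − D₁/P = 0.133 − £133,000.00/£2,392,482.47 = 0.077409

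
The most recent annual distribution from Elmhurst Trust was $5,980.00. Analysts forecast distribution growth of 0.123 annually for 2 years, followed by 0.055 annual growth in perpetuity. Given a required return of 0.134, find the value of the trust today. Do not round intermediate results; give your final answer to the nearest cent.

$90104.25

D_1 = 6715.54000
D_2 = 7541.55142
Terminal value at year 2: TV = D_2×(1+g_2)/(r−g_2) = 7956.33675/0.079 = 100713.12339
P_0 = D_1/(1+r)^1 + D_2/(1+r)^2 + TV/(1+r)^2
    = 5921.99295 + 5864.54857 + 78317.70558 = 90104.24709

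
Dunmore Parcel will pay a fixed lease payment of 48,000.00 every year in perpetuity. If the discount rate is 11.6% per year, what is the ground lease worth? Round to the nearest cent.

Level perpetuity: PV = C / r = 48,000.00 / 0.116 = 413,793.10

413793.10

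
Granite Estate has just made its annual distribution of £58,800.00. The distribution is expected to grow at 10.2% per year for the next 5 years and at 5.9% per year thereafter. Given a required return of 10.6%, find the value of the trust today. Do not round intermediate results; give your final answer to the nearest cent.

D_1 = 64797.60000
D_2 = 71406.95520
D_3 = 78690.46463
D_4 = 86716.89202
D_5 = 95562.01501
Terminal value at year 5: TV = D_5×(1+g_2)/(r−g_2) = 101200.17389/0.047 = 2153195.18925
P_0 = D_1/(1+r)^1 + D_2/(1+r)^2 + D_3/(1+r)^3 + D_4/(1+r)^4 + D_5/(1+r)^5 + TV/(1+r)^5
    = 58587.34177 + 58375.45265 + 58164.32986 + 57953.97062 + 57744.37217 + 1301091.27933 = 1591916.74640

£1591916.75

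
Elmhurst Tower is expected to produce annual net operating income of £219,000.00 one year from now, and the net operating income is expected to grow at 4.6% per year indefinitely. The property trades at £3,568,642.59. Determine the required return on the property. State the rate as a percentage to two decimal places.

P = D₁/(r − g) ⇒ r = D₁/P + g = £219,000.0000/£3,568,642.59 + 0.046 = 0.061368 + 0.046 = 0.107368

10.74%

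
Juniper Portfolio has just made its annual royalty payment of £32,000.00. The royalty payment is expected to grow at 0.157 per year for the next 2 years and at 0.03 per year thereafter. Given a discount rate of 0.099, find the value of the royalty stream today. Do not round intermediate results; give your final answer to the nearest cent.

£598586.65

D_1 = 37024.00000
D_2 = 42836.76800
Terminal value at year 2: TV = D_2×(1+g_2)/(r−g_2) = 44121.87104/0.069 = 639447.40638
P_0 = D_1/(1+r)^1 + D_2/(1+r)^2 + TV/(1+r)^2
    = 33688.80801 + 35466.74328 + 529431.09534 = 598586.64662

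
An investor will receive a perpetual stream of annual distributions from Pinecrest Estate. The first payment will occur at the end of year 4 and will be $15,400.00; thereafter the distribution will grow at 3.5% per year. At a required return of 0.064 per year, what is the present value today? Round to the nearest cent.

Value at end of year 3: C₁ / (r − g) = $15,400.00 / (0.064 − 0.035) = $531,034.4828
Discount to today: PV = $531,034.4828 / (1 + 0.064)^3 = $531,034.4828 / 1.204550 = $440,857.10

$440857.10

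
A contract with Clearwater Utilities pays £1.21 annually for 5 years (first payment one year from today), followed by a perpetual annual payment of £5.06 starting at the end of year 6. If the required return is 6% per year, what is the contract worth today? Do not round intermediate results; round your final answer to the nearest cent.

PV of 5-year annuity: £1.21 × [1 − (1+0.06)^−5] / 0.06 = 5.09696
Perpetuity value at year 5: £5.06 / 0.06 = 84.33333
PV of perpetuity: 84.33333 / (1+0.06)^5 = 63.01877
Total PV = 5.09696 + 63.01877 = 68.11573

£68.12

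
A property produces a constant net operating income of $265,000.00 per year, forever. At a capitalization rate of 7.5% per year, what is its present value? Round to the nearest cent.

$3533333.33

Level perpetuity: PV = C / r = $265,000.00 / 0.075 = $3,533,333.33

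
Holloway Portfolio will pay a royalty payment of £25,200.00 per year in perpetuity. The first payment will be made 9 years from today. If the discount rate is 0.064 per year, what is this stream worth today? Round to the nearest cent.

Value at end of year 8: C / r = £25,200.00 / 0.064 = £393,750.0000
Discount to today: PV = £393,750.0000 / (1 + 0.064)^8 = £393,750.0000 / 1.642605 = £239,710.77

£239710.77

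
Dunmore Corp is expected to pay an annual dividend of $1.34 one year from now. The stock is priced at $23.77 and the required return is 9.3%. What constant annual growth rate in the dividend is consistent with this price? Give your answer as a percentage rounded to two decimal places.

3.66%

P = D₁/(r−g) ⇒ g = r − D₁/P = 0.093 − $1.34/$23.77 = 0.036626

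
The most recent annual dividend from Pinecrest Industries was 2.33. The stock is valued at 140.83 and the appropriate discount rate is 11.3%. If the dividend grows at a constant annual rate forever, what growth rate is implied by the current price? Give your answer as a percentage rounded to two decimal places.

P = D₀(1+g)/(r−g) ⇒ P(r−g) = D₀(1+g) ⇒ g(P+D₀) = P·r − D₀
g = (P·r − D₀)/(P + D₀) = (140.83×0.113 − 2.33) / (140.83 + 2.33) = 0.094885

9.49%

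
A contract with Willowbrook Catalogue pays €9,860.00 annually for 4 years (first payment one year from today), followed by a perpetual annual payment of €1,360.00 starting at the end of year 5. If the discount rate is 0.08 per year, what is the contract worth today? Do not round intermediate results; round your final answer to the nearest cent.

€45153.08

PV of 4-year annuity: €9,860.00 × [1 − (1+0.08)^−4] / 0.08 = 32657.57064
Perpetuity value at year 4: €1,360.00 / 0.08 = 17000.00000
PV of perpetuity: 17000.00000 / (1+0.08)^4 = 12495.50750
Total PV = 32657.57064 + 12495.50750 = 45153.07814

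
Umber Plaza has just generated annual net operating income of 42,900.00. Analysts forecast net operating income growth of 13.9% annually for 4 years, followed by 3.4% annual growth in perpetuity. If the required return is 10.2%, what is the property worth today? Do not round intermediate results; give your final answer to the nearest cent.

930948.86

D_1 = 48863.10000
D_2 = 55655.07090
D_3 = 63391.12576
D_4 = 72202.49224
Terminal value at year 4: TV = D_4×(1+g_2)/(r−g_2) = 74657.37697/0.068 = 1097902.60252
P_0 = D_1/(1+r)^1 + D_2/(1+r)^2 + D_3/(1+r)^3 + D_4/(1+r)^4 + TV/(1+r)^4
    = 44340.38113 + 45829.12350 + 47367.85088 + 48958.24152 + 744453.26074 = 930948.85777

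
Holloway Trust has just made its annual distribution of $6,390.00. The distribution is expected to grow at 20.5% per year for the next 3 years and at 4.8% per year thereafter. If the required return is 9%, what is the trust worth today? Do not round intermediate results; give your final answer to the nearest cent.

$238931.27

D_1 = 7699.95000
D_2 = 9278.43975
D_3 = 11180.51990
Terminal value at year 3: TV = D_3×(1+g_2)/(r−g_2) = 11717.18485/0.042 = 278980.59176
P_0 = D_1/(1+r)^1 + D_2/(1+r)^2 + D_3/(1+r)^3 + TV/(1+r)^3
    = 7064.17431 + 7809.47711 + 8633.41276 + 215424.20421 = 238931.26840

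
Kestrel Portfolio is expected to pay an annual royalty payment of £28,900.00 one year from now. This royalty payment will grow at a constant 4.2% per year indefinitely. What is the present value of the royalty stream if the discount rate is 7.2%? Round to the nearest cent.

£963333.33

Growing perpetuity: P = D₁ / (r − g) = £28,900.0000 / (0.072 − 0.042) = £963,333.33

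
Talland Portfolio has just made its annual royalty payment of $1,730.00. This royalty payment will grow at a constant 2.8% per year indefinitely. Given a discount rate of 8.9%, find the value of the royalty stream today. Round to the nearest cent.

D₁ = D₀ × (1 + g) = $1,730.00 × 1.028 = $1,778.4400
Growing perpetuity: P = D₁ / (r − g) = $1,778.4400 / (0.089 − 0.028) = $29,154.75

$29154.75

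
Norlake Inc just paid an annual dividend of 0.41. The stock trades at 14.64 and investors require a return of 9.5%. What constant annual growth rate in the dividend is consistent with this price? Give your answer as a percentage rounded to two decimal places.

6.52%

P = D₀(1+g)/(r−g) ⇒ P(r−g) = D₀(1+g) ⇒ g(P+D₀) = P·r − D₀
g = (P·r − D₀)/(P + D₀) = (14.64×0.095 − 0.41) / (14.64 + 0.41) = 0.065169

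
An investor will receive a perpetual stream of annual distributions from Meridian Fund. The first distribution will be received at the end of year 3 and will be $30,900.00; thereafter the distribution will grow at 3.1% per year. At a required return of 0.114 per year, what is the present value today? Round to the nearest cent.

$299992.23

Value at end of year 2: C₁ / (r − g) = $30,900.00 / (0.114 − 0.031) = $372,289.1566
Discount to today: PV = $372,289.1566 / (1 + 0.114)^2 = $372,289.1566 / 1.240996 = $299,992.23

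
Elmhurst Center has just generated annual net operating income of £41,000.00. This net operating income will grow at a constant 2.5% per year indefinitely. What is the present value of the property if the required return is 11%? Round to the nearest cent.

D₁ = D₀ × (1 + g) = £41,000.00 × 1.025 = £42,025.0000
Growing perpetuity: P = D₁ / (r − g) = £42,025.0000 / (0.11 − 0.025) = £494,411.76

£494411.76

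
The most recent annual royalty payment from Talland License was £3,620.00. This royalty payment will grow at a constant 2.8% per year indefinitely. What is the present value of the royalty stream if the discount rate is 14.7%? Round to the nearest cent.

D₁ = D₀ × (1 + g) = £3,620.00 × 1.028 = £3,721.3600
Growing perpetuity: P = D₁ / (r − g) = £3,721.3600 / (0.147 − 0.028) = £31,271.93

£31271.93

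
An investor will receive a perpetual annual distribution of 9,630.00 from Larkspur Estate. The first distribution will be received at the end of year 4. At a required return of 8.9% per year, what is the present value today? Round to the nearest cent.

Value at end of year 3: C / r = 9,630.00 / 0.089 = 108,202.2472
Discount to today: PV = 108,202.2472 / (1 + 0.089)^3 = 108,202.2472 / 1.291468 = 83,782.37

83782.37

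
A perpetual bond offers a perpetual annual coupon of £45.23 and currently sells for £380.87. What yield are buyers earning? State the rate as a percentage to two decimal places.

11.88%

P = C/r ⇒ r = C/P = £45.23/£380.87 = 0.118754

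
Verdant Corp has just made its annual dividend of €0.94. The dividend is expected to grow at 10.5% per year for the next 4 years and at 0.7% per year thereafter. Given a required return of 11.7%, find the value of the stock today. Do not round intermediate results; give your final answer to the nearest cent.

D_1 = 1.03870
D_2 = 1.14776
D_3 = 1.26828
D_4 = 1.40145
Terminal value at year 4: TV = D_4×(1+g_2)/(r−g_2) = 1.41126/0.11 = 12.82962
P_0 = D_1/(1+r)^1 + D_2/(1+r)^2 + D_3/(1+r)^3 + D_4/(1+r)^4 + TV/(1+r)^4
    = 0.92990 + 0.91991 + 0.91003 + 0.90025 + 8.24140 = 11.90150

€11.90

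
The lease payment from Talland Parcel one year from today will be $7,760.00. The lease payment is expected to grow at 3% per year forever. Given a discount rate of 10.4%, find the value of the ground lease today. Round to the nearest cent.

Growing perpetuity: P = D₁ / (r − g) = $7,760.0000 / (0.104 − 0.03) = $104,864.86

$104864.86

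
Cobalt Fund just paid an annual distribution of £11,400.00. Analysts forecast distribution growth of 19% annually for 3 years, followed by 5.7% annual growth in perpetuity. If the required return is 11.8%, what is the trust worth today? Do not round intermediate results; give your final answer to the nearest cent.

£277010.19

D_1 = 13566.00000
D_2 = 16143.54000
D_3 = 19210.81260
Terminal value at year 3: TV = D_3×(1+g_2)/(r−g_2) = 20305.82892/0.061 = 332882.44128
P_0 = D_1/(1+r)^1 + D_2/(1+r)^2 + D_3/(1+r)^3 + TV/(1+r)^3
    = 12134.16816 + 12915.61727 + 13747.39226 + 238213.01021 = 277010.18790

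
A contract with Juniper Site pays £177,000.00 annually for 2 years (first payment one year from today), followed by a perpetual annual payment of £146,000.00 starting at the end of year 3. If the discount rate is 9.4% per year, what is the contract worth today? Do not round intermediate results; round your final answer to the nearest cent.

£1607429.50

PV of 2-year annuity: £177,000.00 × [1 − (1+0.094)^−2] / 0.094 = 309681.52696
Perpetuity value at year 2: £146,000.00 / 0.094 = 1553191.48936
PV of perpetuity: 1553191.48936 / (1+0.094)^2 = 1297747.96995
Total PV = 309681.52696 + 1297747.96995 = 1607429.49691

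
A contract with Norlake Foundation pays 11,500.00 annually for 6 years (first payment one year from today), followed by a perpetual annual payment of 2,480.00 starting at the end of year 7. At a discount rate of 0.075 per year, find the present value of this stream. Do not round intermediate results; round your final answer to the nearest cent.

75405.16

PV of 6-year annuity: 11,500.00 × [1 − (1+0.075)^−6] / 0.075 = 53979.23384
Perpetuity value at year 6: 2,480.00 / 0.075 = 33066.66667
PV of perpetuity: 33066.66667 / (1+0.075)^6 = 21425.92754
Total PV = 53979.23384 + 21425.92754 = 75405.16138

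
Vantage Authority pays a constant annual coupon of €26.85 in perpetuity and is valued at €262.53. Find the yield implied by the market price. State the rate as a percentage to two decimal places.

P = C/r ⇒ r = C/P = €26.85/€262.53 = 0.102274

10.23%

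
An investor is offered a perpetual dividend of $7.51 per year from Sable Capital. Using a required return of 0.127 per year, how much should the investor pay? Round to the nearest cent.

$59.13

Level perpetuity: PV = C / r = $7.51 / 0.127 = $59.13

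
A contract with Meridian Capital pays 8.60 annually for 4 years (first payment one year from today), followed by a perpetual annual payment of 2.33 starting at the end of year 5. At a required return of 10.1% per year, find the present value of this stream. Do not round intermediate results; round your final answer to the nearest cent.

PV of 4-year annuity: 8.60 × [1 − (1+0.101)^−4] / 0.101 = 27.20194
Perpetuity value at year 4: 2.33 / 0.101 = 23.06931
PV of perpetuity: 23.06931 / (1+0.101)^4 = 15.69948
Total PV = 27.20194 + 15.69948 = 42.90142

42.90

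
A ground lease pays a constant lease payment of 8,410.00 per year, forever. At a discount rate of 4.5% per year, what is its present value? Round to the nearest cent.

186888.89

Level perpetuity: PV = C / r = 8,410.00 / 0.045 = 186,888.89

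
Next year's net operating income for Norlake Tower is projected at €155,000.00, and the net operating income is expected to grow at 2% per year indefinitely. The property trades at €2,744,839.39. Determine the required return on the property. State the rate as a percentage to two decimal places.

7.65%

P = D₁/(r − g) ⇒ r = D₁/P + g = €155,000.0000/€2,744,839.39 + 0.02 = 0.056470 + 0.02 = 0.076470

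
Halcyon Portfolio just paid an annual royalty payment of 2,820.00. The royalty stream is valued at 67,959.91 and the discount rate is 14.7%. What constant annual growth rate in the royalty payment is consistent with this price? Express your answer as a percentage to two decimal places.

10.13%

P = D₀(1+g)/(r−g) ⇒ P(r−g) = D₀(1+g) ⇒ g(P+D₀) = P·r − D₀
g = (P·r − D₀)/(P + D₀) = (67,959.91×0.147 − 2,820.00) / (67,959.91 + 2,820.00) = 0.101301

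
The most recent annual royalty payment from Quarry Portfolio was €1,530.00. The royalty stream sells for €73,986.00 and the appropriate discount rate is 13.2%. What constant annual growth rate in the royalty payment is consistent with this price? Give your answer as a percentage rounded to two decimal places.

10.91%

P = D₀(1+g)/(r−g) ⇒ P(r−g) = D₀(1+g) ⇒ g(P+D₀) = P·r − D₀
g = (P·r − D₀)/(P + D₀) = (€73,986.00×0.132 − €1,530.00) / (€73,986.00 + €1,530.00) = 0.109065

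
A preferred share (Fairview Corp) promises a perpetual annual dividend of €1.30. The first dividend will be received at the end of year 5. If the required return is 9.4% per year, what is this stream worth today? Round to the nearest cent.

Value at end of year 4: C / r = €1.30 / 0.094 = €13.8298
Discount to today: PV = €13.8298 / (1 + 0.094)^4 = €13.8298 / 1.432416 = €9.65

€9.65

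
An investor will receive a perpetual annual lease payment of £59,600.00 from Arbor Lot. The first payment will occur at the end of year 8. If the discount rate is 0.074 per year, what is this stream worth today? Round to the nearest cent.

£488635.00

Value at end of year 7: C / r = £59,600.00 / 0.074 = £805,405.4054
Discount to today: PV = £805,405.4054 / (1 + 0.074)^7 = £805,405.4054 / 1.648276 = £488,635.00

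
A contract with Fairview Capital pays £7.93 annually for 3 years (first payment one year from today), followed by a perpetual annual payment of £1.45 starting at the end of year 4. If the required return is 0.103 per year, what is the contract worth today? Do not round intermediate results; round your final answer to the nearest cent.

£30.11

PV of 3-year annuity: £7.93 × [1 − (1+0.103)^−3] / 0.103 = 19.61704
Perpetuity value at year 3: £1.45 / 0.103 = 14.07767
PV of perpetuity: 14.07767 / (1+0.103)^3 = 10.49069
Total PV = 19.61704 + 10.49069 = 30.10774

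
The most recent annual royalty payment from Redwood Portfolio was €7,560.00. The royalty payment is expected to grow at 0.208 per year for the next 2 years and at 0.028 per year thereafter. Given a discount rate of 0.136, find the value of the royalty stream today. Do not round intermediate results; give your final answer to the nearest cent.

€97958.59

D_1 = 9132.48000
D_2 = 11032.03584
Terminal value at year 2: TV = D_2×(1+g_2)/(r−g_2) = 11340.93284/0.108 = 105008.63744
P_0 = D_1/(1+r)^1 + D_2/(1+r)^2 + TV/(1+r)^2
    = 8039.15493 + 8548.67883 + 81370.75779 = 97958.59155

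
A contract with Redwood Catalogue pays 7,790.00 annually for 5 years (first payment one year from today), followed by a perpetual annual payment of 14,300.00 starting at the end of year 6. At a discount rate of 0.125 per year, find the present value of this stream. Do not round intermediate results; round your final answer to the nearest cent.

91220.70

PV of 5-year annuity: 7,790.00 × [1 − (1+0.125)^−5] / 0.125 = 27736.82738
Perpetuity value at year 5: 14,300.00 / 0.125 = 114400.00000
PV of perpetuity: 114400.00000 / (1+0.125)^5 = 63483.87272
Total PV = 27736.82738 + 63483.87272 = 91220.70010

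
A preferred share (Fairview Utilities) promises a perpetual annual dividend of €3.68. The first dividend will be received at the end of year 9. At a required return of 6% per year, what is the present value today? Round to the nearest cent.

Value at end of year 8: C / r = €3.68 / 0.06 = €61.3333
Discount to today: PV = €61.3333 / (1 + 0.06)^8 = €61.3333 / 1.593848 = €38.48

€38.48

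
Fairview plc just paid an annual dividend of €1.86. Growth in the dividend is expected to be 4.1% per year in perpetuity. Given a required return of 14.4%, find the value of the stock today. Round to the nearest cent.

D₁ = D₀ × (1 + g) = €1.86 × 1.041 = €1.9363
Growing perpetuity: P = D₁ / (r − g) = €1.9363 / (0.144 − 0.041) = €18.80

€18.80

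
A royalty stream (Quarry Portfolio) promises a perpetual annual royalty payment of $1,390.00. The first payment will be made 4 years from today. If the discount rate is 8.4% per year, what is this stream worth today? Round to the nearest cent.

Value at end of year 3: C / r = $1,390.00 / 0.084 = $16,547.6190
Discount to today: PV = $16,547.6190 / (1 + 0.084)^3 = $16,547.6190 / 1.273761 = $12,991.15

$12991.15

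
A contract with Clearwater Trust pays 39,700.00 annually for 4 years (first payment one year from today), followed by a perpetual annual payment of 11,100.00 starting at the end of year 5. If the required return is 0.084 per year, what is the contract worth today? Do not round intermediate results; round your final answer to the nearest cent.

226032.36

PV of 4-year annuity: 39,700.00 × [1 − (1+0.084)^−4] / 0.084 = 130329.14182
Perpetuity value at year 4: 11,100.00 / 0.084 = 132142.85714
PV of perpetuity: 132142.85714 / (1+0.084)^4 = 95703.22303
Total PV = 130329.14182 + 95703.22303 = 226032.36485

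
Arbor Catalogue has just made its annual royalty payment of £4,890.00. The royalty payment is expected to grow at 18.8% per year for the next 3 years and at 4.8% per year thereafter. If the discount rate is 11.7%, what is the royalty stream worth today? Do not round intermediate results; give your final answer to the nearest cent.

£105968.58

D_1 = 5809.32000
D_2 = 6901.47216
D_3 = 8198.94893
Terminal value at year 3: TV = D_3×(1+g_2)/(r−g_2) = 8592.49847/0.069 = 124528.96340
P_0 = D_1/(1+r)^1 + D_2/(1+r)^2 + D_3/(1+r)^3 + TV/(1+r)^3
    = 5200.82363 + 5531.40419 + 5882.99747 + 89353.35290 = 105968.57819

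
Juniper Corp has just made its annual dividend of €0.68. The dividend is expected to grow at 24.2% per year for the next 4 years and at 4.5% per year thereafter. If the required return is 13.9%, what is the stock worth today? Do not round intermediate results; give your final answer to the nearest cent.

€14.08

D_1 = 0.84456
D_2 = 1.04894
D_3 = 1.30279
D_4 = 1.61806
Terminal value at year 4: TV = D_4×(1+g_2)/(r−g_2) = 1.69088/0.094 = 17.98804
P_0 = D_1/(1+r)^1 + D_2/(1+r)^2 + D_3/(1+r)^3 + D_4/(1+r)^4 + TV/(1+r)^4
    = 0.74149 + 0.80855 + 0.88166 + 0.96139 + 10.68781 = 14.08091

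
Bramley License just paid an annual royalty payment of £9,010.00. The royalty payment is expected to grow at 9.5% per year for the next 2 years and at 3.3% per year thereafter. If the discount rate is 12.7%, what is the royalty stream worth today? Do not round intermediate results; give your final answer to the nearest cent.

D_1 = 9865.95000
D_2 = 10803.21525
Terminal value at year 2: TV = D_2×(1+g_2)/(r−g_2) = 11159.72135/0.094 = 118720.43993
P_0 = D_1/(1+r)^1 + D_2/(1+r)^2 + TV/(1+r)^2
    = 8754.17036 + 8505.60475 + 93471.16705 = 110730.94215

£110730.94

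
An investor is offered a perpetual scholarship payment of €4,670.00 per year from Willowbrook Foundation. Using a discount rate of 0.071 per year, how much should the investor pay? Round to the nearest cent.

€65774.65

Level perpetuity: PV = C / r = €4,670.00 / 0.071 = €65,774.65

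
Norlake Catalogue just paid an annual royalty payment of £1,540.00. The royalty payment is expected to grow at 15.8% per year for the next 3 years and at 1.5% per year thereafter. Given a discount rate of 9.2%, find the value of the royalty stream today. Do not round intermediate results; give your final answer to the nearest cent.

£29409.02

D_1 = 1783.32000
D_2 = 2065.08456
D_3 = 2391.36792
Terminal value at year 3: TV = D_3×(1+g_2)/(r−g_2) = 2427.23844/0.077 = 31522.57713
P_0 = D_1/(1+r)^1 + D_2/(1+r)^2 + D_3/(1+r)^3 + TV/(1+r)^3
    = 1633.07692 + 1731.77937 + 1836.44736 + 24207.71518 = 29409.01884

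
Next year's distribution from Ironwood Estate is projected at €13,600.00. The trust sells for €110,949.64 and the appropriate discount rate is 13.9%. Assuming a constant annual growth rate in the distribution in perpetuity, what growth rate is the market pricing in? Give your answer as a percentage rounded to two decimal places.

P = D₁/(r−g) ⇒ g = r − D₁/P = 0.139 − €13,600.00/€110,949.64 = 0.016422

1.64%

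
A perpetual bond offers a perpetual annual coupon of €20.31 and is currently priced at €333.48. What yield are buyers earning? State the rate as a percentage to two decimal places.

6.09%

P = C/r ⇒ r = C/P = €20.31/€333.48 = 0.060903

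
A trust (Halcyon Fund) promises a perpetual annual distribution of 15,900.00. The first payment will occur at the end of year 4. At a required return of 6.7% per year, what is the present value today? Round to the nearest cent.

Value at end of year 3: C / r = 15,900.00 / 0.067 = 237,313.4328
Discount to today: PV = 237,313.4328 / (1 + 0.067)^3 = 237,313.4328 / 1.214768 = 195,357.04

195357.04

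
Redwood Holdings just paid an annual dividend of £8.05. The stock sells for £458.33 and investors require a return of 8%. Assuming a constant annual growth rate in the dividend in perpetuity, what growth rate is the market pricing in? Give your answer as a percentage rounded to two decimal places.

6.14%

P = D₀(1+g)/(r−g) ⇒ P(r−g) = D₀(1+g) ⇒ g(P+D₀) = P·r − D₀
g = (P·r − D₀)/(P + D₀) = (£458.33×0.08 − £8.05) / (£458.33 + £8.05) = 0.061359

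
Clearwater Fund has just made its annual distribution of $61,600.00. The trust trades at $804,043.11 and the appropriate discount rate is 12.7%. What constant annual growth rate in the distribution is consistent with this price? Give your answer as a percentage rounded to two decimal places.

4.68%

P = D₀(1+g)/(r−g) ⇒ P(r−g) = D₀(1+g) ⇒ g(P+D₀) = P·r − D₀
g = (P·r − D₀)/(P + D₀) = ($804,043.11×0.127 − $61,600.00) / ($804,043.11 + $61,600.00) = 0.046802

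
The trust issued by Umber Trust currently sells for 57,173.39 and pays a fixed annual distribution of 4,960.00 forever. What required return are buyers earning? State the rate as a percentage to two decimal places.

8.68%

P = C/r ⇒ r = C/P = 4,960.00/57,173.39 = 0.086754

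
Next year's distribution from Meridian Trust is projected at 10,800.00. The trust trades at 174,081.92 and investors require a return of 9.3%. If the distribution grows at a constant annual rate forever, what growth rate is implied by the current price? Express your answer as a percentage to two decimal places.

3.10%

P = D₁/(r−g) ⇒ g = r − D₁/P = 0.093 − 10,800.00/174,081.92 = 0.030960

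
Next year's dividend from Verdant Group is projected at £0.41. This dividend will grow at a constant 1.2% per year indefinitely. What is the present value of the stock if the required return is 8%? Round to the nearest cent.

£6.03

Growing perpetuity: P = D₁ / (r − g) = £0.4100 / (0.08 − 0.012) = £6.03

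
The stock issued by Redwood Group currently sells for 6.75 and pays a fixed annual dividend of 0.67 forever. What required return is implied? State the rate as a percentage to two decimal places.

9.93%

P = C/r ⇒ r = C/P = 0.67/6.75 = 0.099259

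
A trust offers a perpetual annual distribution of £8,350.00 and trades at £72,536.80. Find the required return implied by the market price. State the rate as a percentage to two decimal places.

P = C/r ⇒ r = C/P = £8,350.00/£72,536.80 = 0.115114

11.51%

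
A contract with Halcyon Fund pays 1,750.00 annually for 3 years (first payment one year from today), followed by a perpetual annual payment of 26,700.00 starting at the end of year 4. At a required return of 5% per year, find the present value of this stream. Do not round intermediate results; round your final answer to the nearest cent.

466054.96

PV of 3-year annuity: 1,750.00 × [1 − (1+0.05)^−3] / 0.05 = 4765.68405
Perpetuity value at year 3: 26,700.00 / 0.05 = 534000.00000
PV of perpetuity: 534000.00000 / (1+0.05)^3 = 461289.27762
Total PV = 4765.68405 + 461289.27762 = 466054.96167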